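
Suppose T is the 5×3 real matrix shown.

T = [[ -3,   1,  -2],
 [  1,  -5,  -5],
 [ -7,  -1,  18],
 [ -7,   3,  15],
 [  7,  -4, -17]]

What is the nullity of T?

0

Row reduce to echelon form.
R2 ← R2 + (1/3)·R1: [0, -14/3, -17/3]
R3 ← R3 − (7/3)·R1: [0, -10/3, 68/3]
R4 ← R4 − (7/3)·R1: [0, 2/3, 59/3]
R5 ← R5 + (7/3)·R1: [0, -5/3, -65/3]
R3 ← R3 − (5/7)·R2: [0, 0, 187/7]
R4 ← R4 + (1/7)·R2: [0, 0, 132/7]
R5 ← R5 − (5/14)·R2: [0, 0, -275/14]
R4 ← R4 − (12/17)·R3: [0, 0, 0]
R5 ← R5 + (25/34)·R3: [0, 0, 0]
3 nonzero rows, so rank(T) = 3.
T has 3 columns; by rank–nullity, nullity = 3 − 3 = 0.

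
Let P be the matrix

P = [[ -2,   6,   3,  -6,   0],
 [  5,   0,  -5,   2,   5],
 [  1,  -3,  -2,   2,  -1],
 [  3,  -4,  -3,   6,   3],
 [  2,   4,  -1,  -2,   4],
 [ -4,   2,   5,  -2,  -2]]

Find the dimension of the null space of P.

Row reduce to echelon form.
R2 ← R2 + (5/2)·R1: [0, 15, 5/2, -13, 5]
R3 ← R3 + (1/2)·R1: [0, 0, -1/2, -1, -1]
R4 ← R4 + (3/2)·R1: [0, 5, 3/2, -3, 3]
R5 ← R5 + R1: [0, 10, 2, -8, 4]
R6 ← R6 − (2)·R1: [0, -10, -1, 10, -2]
R4 ← R4 − (1/3)·R2: [0, 0, 2/3, 4/3, 4/3]
R5 ← R5 − (2/3)·R2: [0, 0, 1/3, 2/3, 2/3]
R6 ← R6 + (2/3)·R2: [0, 0, 2/3, 4/3, 4/3]
R4 ← R4 + (4/3)·R3: [0, 0, 0, 0, 0]
R5 ← R5 + (2/3)·R3: [0, 0, 0, 0, 0]
R6 ← R6 + (4/3)·R3: [0, 0, 0, 0, 0]
3 nonzero rows, so rank(P) = 3.
P has 5 columns; by rank–nullity, nullity = 5 − 3 = 2.

2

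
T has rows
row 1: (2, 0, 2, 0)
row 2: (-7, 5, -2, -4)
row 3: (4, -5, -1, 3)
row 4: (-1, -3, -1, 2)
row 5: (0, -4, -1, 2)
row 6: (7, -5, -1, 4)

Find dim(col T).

Row reduce to echelon form.
R2 ← R2 + (7/2)·R1: [0, 5, 5, -4]
R3 ← R3 − (2)·R1: [0, -5, -5, 3]
R4 ← R4 + (1/2)·R1: [0, -3, 0, 2]
R6 ← R6 − (7/2)·R1: [0, -5, -8, 4]
R3 ← R3 + R2: [0, 0, 0, -1]
R4 ← R4 + (3/5)·R2: [0, 0, 3, -2/5]
R5 ← R5 + (4/5)·R2: [0, 0, 3, -6/5]
R6 ← R6 + R2: [0, 0, -3, 0]
Swap R3 ↔ R4
R5 ← R5 − R3: [0, 0, 0, -4/5]
R6 ← R6 + R3: [0, 0, 0, -2/5]
R5 ← R5 − (4/5)·R4: [0, 0, 0, 0]
R6 ← R6 − (2/5)·R4: [0, 0, 0, 0]
Echelon form has 4 nonzero rows, so rank(T) = 4.
The column space has dimension equal to the rank: 4.

4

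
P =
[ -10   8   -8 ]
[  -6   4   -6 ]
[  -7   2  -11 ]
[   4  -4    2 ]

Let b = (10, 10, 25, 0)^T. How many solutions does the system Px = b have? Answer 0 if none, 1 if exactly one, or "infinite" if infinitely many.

Row reduce the augmented matrix [P | b].
R2 ← R2 − (3/5)·R1: [0, -4/5, -6/5, 4]
R3 ← R3 − (7/10)·R1: [0, -18/5, -27/5, 18]
R4 ← R4 + (2/5)·R1: [0, -4/5, -6/5, 4]
R3 ← R3 − (9/2)·R2: [0, 0, 0, 0]
R4 ← R4 − R2: [0, 0, 0, 0]
The echelon form has 2 nonzero rows, and every pivot lies in the first 3 columns, so rank(P) = rank([P|b]) = 2.
The system is consistent.
rank = 2 < 3 unknowns, so there are infinitely many solutions.

infinite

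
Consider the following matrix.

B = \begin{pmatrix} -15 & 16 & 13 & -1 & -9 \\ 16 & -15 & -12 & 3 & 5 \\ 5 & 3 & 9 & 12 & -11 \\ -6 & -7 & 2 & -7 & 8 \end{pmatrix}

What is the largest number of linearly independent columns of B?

4

Row reduce to echelon form.
R2 ← R2 + (16/15)·R1: [0, 31/15, 28/15, 29/15, -23/5]
R3 ← R3 + (1/3)·R1: [0, 25/3, 40/3, 35/3, -14]
R4 ← R4 − (2/5)·R1: [0, -67/5, -16/5, -33/5, 58/5]
R3 ← R3 − (125/31)·R2: [0, 0, 180/31, 120/31, 141/31]
R4 ← R4 + (201/31)·R2: [0, 0, 276/31, 184/31, -565/31]
R4 ← R4 − (23/15)·R3: [0, 0, 0, 0, -126/5]
Echelon form has 4 nonzero rows, so rank(B) = 4.
The rank gives the maximum number of linearly independent columns: 4.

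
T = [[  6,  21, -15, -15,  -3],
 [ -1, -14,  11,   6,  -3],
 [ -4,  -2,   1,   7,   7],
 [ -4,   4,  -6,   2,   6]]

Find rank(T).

Row reduce to echelon form.
R2 ← R2 + (1/6)·R1: [0, -21/2, 17/2, 7/2, -7/2]
R3 ← R3 + (2/3)·R1: [0, 12, -9, -3, 5]
R4 ← R4 + (2/3)·R1: [0, 18, -16, -8, 4]
R3 ← R3 + (8/7)·R2: [0, 0, 5/7, 1, 1]
R4 ← R4 + (12/7)·R2: [0, 0, -10/7, -2, -2]
R4 ← R4 + (2)·R3: [0, 0, 0, 0, 0]
Echelon form has 3 nonzero rows, so rank(T) = 3.

3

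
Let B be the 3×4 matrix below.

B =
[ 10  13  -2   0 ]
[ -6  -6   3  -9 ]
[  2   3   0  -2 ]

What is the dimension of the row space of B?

Row reduce to echelon form.
R2 ← R2 + (3/5)·R1: [0, 9/5, 9/5, -9]
R3 ← R3 − (1/5)·R1: [0, 2/5, 2/5, -2]
R3 ← R3 − (2/9)·R2: [0, 0, 0, 0]
Echelon form has 2 nonzero rows, so rank(B) = 2.
The row space has dimension equal to the rank: 2.

2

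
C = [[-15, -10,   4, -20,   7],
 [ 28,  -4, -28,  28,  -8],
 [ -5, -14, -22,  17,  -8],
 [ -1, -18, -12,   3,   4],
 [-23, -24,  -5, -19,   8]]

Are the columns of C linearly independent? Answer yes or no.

Row reduce C to echelon form.
R2 ← R2 + (28/15)·R1: [0, -68/3, -308/15, -28/3, 76/15]
R3 ← R3 − (1/3)·R1: [0, -32/3, -70/3, 71/3, -31/3]
R4 ← R4 − (1/15)·R1: [0, -52/3, -184/15, 13/3, 53/15]
R5 ← R5 − (23/15)·R1: [0, -26/3, -167/15, 35/3, -41/15]
R3 ← R3 − (8/17)·R2: [0, 0, -1162/85, 477/17, -1081/85]
R4 ← R4 − (13/17)·R2: [0, 0, 292/85, 195/17, -29/85]
R5 ← R5 − (13/34)·R2: [0, 0, -279/85, 259/17, -397/85]
R4 ← R4 + (146/581)·R3: [0, 0, 0, 10761/581, -2055/581]
R5 ← R5 − (279/1162)·R3: [0, 0, 0, 9875/1162, -1879/1162]
R5 ← R5 − (9875/21522)·R4: [0, 0, 0, 0, 21/3587]
5 pivots among 5 columns.
Every column is a pivot column, so the columns are linearly independent.

yes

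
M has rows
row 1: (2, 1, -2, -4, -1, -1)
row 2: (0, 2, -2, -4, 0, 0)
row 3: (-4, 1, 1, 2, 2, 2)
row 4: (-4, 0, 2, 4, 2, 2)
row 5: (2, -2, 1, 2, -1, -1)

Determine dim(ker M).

Row reduce to echelon form.
R3 ← R3 + (2)·R1: [0, 3, -3, -6, 0, 0]
R4 ← R4 + (2)·R1: [0, 2, -2, -4, 0, 0]
R5 ← R5 − R1: [0, -3, 3, 6, 0, 0]
R3 ← R3 − (3/2)·R2: [0, 0, 0, 0, 0, 0]
R4 ← R4 − R2: [0, 0, 0, 0, 0, 0]
R5 ← R5 + (3/2)·R2: [0, 0, 0, 0, 0, 0]
2 nonzero rows, so rank(M) = 2.
M has 6 columns; by rank–nullity, nullity = 6 − 2 = 4.

4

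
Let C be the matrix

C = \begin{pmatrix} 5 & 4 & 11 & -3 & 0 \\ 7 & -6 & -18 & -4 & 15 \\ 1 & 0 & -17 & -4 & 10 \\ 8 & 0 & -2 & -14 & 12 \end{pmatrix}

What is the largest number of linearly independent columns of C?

4

Row reduce to echelon form.
R2 ← R2 − (7/5)·R1: [0, -58/5, -167/5, 1/5, 15]
R3 ← R3 − (1/5)·R1: [0, -4/5, -96/5, -17/5, 10]
R4 ← R4 − (8/5)·R1: [0, -32/5, -98/5, -46/5, 12]
R3 ← R3 − (2/29)·R2: [0, 0, -490/29, -99/29, 260/29]
R4 ← R4 − (16/29)·R2: [0, 0, -34/29, -270/29, 108/29]
R4 ← R4 − (17/245)·R3: [0, 0, 0, -2223/245, 152/49]
Echelon form has 4 nonzero rows, so rank(C) = 4.
The rank gives the maximum number of linearly independent columns: 4.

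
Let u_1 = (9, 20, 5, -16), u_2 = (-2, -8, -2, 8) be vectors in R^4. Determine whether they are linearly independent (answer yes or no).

yes

Form the matrix with these vectors as rows and row reduce.
R2 ← R2 + (2/9)·R1: [0, -32/9, -8/9, 40/9]
2 nonzero rows, so the 2 vectors span a space of dimension 2.
Since 2 = 2, the vectors are linearly independent.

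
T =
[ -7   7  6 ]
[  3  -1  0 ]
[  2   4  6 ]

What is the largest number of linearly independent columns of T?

Row reduce to echelon form.
R2 ← R2 + (3/7)·R1: [0, 2, 18/7]
R3 ← R3 + (2/7)·R1: [0, 6, 54/7]
R3 ← R3 − (3)·R2: [0, 0, 0]
Echelon form has 2 nonzero rows, so rank(T) = 2.
The rank gives the maximum number of linearly independent columns: 2.

2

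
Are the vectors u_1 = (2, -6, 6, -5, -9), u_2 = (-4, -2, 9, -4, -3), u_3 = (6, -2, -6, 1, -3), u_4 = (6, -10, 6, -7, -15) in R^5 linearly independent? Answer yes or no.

Form the matrix with these vectors as rows and row reduce.
R2 ← R2 + (2)·R1: [0, -14, 21, -14, -21]
R3 ← R3 − (3)·R1: [0, 16, -24, 16, 24]
R4 ← R4 − (3)·R1: [0, 8, -12, 8, 12]
R3 ← R3 + (8/7)·R2: [0, 0, 0, 0, 0]
R4 ← R4 + (4/7)·R2: [0, 0, 0, 0, 0]
2 nonzero rows, so the 4 vectors span a space of dimension 2.
Since 2 < 4, the vectors are linearly dependent.

no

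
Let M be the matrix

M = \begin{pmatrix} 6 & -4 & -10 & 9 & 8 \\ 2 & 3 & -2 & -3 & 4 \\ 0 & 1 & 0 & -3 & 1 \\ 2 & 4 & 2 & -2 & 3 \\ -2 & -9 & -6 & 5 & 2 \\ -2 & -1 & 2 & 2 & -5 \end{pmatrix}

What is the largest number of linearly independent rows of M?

Row reduce to echelon form.
R2 ← R2 − (1/3)·R1: [0, 13/3, 4/3, -6, 4/3]
R4 ← R4 − (1/3)·R1: [0, 16/3, 16/3, -5, 1/3]
R5 ← R5 + (1/3)·R1: [0, -31/3, -28/3, 8, 14/3]
R6 ← R6 + (1/3)·R1: [0, -7/3, -4/3, 5, -7/3]
R3 ← R3 − (3/13)·R2: [0, 0, -4/13, -21/13, 9/13]
R4 ← R4 − (16/13)·R2: [0, 0, 48/13, 31/13, -17/13]
R5 ← R5 + (31/13)·R2: [0, 0, -80/13, -82/13, 102/13]
R6 ← R6 + (7/13)·R2: [0, 0, -8/13, 23/13, -21/13]
R4 ← R4 + (12)·R3: [0, 0, 0, -17, 7]
R5 ← R5 − (20)·R3: [0, 0, 0, 26, -6]
R6 ← R6 − (2)·R3: [0, 0, 0, 5, -3]
R5 ← R5 + (26/17)·R4: [0, 0, 0, 0, 80/17]
R6 ← R6 + (5/17)·R4: [0, 0, 0, 0, -16/17]
R6 ← R6 + (1/5)·R5: [0, 0, 0, 0, 0]
Echelon form has 5 nonzero rows, so rank(M) = 5.
The rank gives the maximum number of linearly independent rows: 5.

5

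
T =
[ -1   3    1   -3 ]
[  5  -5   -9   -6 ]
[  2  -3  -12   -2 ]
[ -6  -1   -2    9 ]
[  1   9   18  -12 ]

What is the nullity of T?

Row reduce to echelon form.
R2 ← R2 + (5)·R1: [0, 10, -4, -21]
R3 ← R3 + (2)·R1: [0, 3, -10, -8]
R4 ← R4 − (6)·R1: [0, -19, -8, 27]
R5 ← R5 + R1: [0, 12, 19, -15]
R3 ← R3 − (3/10)·R2: [0, 0, -44/5, -17/10]
R4 ← R4 + (19/10)·R2: [0, 0, -78/5, -129/10]
R5 ← R5 − (6/5)·R2: [0, 0, 119/5, 51/5]
R4 ← R4 − (39/22)·R3: [0, 0, 0, -435/44]
R5 ← R5 + (119/44)·R3: [0, 0, 0, 493/88]
R5 ← R5 + (17/30)·R4: [0, 0, 0, 0]
4 nonzero rows, so rank(T) = 4.
T has 4 columns; by rank–nullity, nullity = 4 − 4 = 0.

0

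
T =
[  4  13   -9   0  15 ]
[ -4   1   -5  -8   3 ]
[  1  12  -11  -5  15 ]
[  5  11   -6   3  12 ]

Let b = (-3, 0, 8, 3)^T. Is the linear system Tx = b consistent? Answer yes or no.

no

Row reduce the augmented matrix [T | b].
R2 ← R2 + R1: [0, 14, -14, -8, 18, -3]
R3 ← R3 − (1/4)·R1: [0, 35/4, -35/4, -5, 45/4, 35/4]
R4 ← R4 − (5/4)·R1: [0, -21/4, 21/4, 3, -27/4, 27/4]
R3 ← R3 − (5/8)·R2: [0, 0, 0, 0, 0, 85/8]
R4 ← R4 + (3/8)·R2: [0, 0, 0, 0, 0, 45/8]
R4 ← R4 − (9/17)·R3: [0, 0, 0, 0, 0, 0]
The echelon form has 3 nonzero rows; the last pivot sits in the augmented column, so rank(T) = 2 but rank([T|b]) = 3.
Since the ranks differ, the system is inconsistent.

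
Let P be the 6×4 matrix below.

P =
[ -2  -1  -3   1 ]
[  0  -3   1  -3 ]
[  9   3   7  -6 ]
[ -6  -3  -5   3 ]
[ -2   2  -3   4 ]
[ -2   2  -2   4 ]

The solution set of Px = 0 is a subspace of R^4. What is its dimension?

1

Row reduce to echelon form.
R3 ← R3 + (9/2)·R1: [0, -3/2, -13/2, -3/2]
R4 ← R4 − (3)·R1: [0, 0, 4, 0]
R5 ← R5 − R1: [0, 3, 0, 3]
R6 ← R6 − R1: [0, 3, 1, 3]
R3 ← R3 − (1/2)·R2: [0, 0, -7, 0]
R5 ← R5 + R2: [0, 0, 1, 0]
R6 ← R6 + R2: [0, 0, 2, 0]
R4 ← R4 + (4/7)·R3: [0, 0, 0, 0]
R5 ← R5 + (1/7)·R3: [0, 0, 0, 0]
R6 ← R6 + (2/7)·R3: [0, 0, 0, 0]
3 nonzero rows, so rank(P) = 3.
P has 4 columns; by rank–nullity, nullity = 4 − 3 = 1.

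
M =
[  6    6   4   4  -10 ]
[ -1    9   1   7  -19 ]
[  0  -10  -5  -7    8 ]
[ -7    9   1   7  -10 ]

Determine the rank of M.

Row reduce to echelon form.
R2 ← R2 + (1/6)·R1: [0, 10, 5/3, 23/3, -62/3]
R4 ← R4 + (7/6)·R1: [0, 16, 17/3, 35/3, -65/3]
R3 ← R3 + R2: [0, 0, -10/3, 2/3, -38/3]
R4 ← R4 − (8/5)·R2: [0, 0, 3, -3/5, 57/5]
R4 ← R4 + (9/10)·R3: [0, 0, 0, 0, 0]
Echelon form has 3 nonzero rows, so rank(M) = 3.

3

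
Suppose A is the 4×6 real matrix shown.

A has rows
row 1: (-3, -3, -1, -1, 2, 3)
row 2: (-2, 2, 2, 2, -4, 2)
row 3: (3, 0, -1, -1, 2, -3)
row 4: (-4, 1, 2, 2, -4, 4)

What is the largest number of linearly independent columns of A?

2

Row reduce to echelon form.
R2 ← R2 − (2/3)·R1: [0, 4, 8/3, 8/3, -16/3, 0]
R3 ← R3 + R1: [0, -3, -2, -2, 4, 0]
R4 ← R4 − (4/3)·R1: [0, 5, 10/3, 10/3, -20/3, 0]
R3 ← R3 + (3/4)·R2: [0, 0, 0, 0, 0, 0]
R4 ← R4 − (5/4)·R2: [0, 0, 0, 0, 0, 0]
Echelon form has 2 nonzero rows, so rank(A) = 2.
The rank gives the maximum number of linearly independent columns: 2.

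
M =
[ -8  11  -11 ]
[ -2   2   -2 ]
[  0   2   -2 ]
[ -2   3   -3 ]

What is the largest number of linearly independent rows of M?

2

Row reduce to echelon form.
R2 ← R2 − (1/4)·R1: [0, -3/4, 3/4]
R4 ← R4 − (1/4)·R1: [0, 1/4, -1/4]
R3 ← R3 + (8/3)·R2: [0, 0, 0]
R4 ← R4 + (1/3)·R2: [0, 0, 0]
Echelon form has 2 nonzero rows, so rank(M) = 2.
The rank gives the maximum number of linearly independent rows: 2.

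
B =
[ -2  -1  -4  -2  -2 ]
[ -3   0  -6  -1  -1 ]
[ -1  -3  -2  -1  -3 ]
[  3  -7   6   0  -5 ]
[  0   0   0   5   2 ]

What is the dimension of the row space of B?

3

Row reduce to echelon form.
R2 ← R2 − (3/2)·R1: [0, 3/2, 0, 2, 2]
R3 ← R3 − (1/2)·R1: [0, -5/2, 0, 0, -2]
R4 ← R4 + (3/2)·R1: [0, -17/2, 0, -3, -8]
R3 ← R3 + (5/3)·R2: [0, 0, 0, 10/3, 4/3]
R4 ← R4 + (17/3)·R2: [0, 0, 0, 25/3, 10/3]
R4 ← R4 − (5/2)·R3: [0, 0, 0, 0, 0]
R5 ← R5 − (3/2)·R3: [0, 0, 0, 0, 0]
Echelon form has 3 nonzero rows, so rank(B) = 3.
The row space has dimension equal to the rank: 3.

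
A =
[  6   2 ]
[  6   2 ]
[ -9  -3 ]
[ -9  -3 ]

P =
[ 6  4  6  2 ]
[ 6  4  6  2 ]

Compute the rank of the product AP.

1

First compute AP:
[[ 48,  32,  48,  16],
 [ 48,  32,  48,  16],
 [-72, -48, -72, -24],
 [-72, -48, -72, -24]]
Now row reduce the product.
R2 ← R2 − R1: [0, 0, 0, 0]
R3 ← R3 + (3/2)·R1: [0, 0, 0, 0]
R4 ← R4 + (3/2)·R1: [0, 0, 0, 0]
1 nonzero row, so rank(AP) = 1.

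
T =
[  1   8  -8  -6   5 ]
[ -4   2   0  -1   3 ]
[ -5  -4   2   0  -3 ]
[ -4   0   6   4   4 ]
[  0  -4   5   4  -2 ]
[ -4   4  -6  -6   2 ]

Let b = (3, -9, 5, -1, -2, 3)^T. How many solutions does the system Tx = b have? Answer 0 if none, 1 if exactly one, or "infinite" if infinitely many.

Row reduce the augmented matrix [T | b].
R2 ← R2 + (4)·R1: [0, 34, -32, -25, 23, 3]
R3 ← R3 + (5)·R1: [0, 36, -38, -30, 22, 20]
R4 ← R4 + (4)·R1: [0, 32, -26, -20, 24, 11]
R6 ← R6 + (4)·R1: [0, 36, -38, -30, 22, 15]
R3 ← R3 − (18/17)·R2: [0, 0, -70/17, -60/17, -40/17, 286/17]
R4 ← R4 − (16/17)·R2: [0, 0, 70/17, 60/17, 40/17, 139/17]
R5 ← R5 + (2/17)·R2: [0, 0, 21/17, 18/17, 12/17, -28/17]
R6 ← R6 − (18/17)·R2: [0, 0, -70/17, -60/17, -40/17, 201/17]
R4 ← R4 + R3: [0, 0, 0, 0, 0, 25]
R5 ← R5 + (3/10)·R3: [0, 0, 0, 0, 0, 17/5]
R6 ← R6 − R3: [0, 0, 0, 0, 0, -5]
R5 ← R5 − (17/125)·R4: [0, 0, 0, 0, 0, 0]
R6 ← R6 + (1/5)·R4: [0, 0, 0, 0, 0, 0]
The echelon form has 4 nonzero rows; the last pivot sits in the augmented column, so rank(T) = 3 but rank([T|b]) = 4.
Since the ranks differ, the system is inconsistent.
It has no solutions.

0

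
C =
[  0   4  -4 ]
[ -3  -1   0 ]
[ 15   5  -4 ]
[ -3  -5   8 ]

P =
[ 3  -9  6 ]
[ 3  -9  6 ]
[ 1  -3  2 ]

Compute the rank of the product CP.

1

First compute CP:
[[  8, -24,  16],
 [-12,  36, -24],
 [ 56, -168, 112],
 [-16,  48, -32]]
Now row reduce the product.
R2 ← R2 + (3/2)·R1: [0, 0, 0]
R3 ← R3 − (7)·R1: [0, 0, 0]
R4 ← R4 + (2)·R1: [0, 0, 0]
1 nonzero row, so rank(CP) = 1.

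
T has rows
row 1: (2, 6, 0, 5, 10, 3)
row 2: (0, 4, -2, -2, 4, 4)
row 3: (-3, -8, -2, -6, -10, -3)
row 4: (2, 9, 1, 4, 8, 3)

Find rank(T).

Row reduce to echelon form.
R3 ← R3 + (3/2)·R1: [0, 1, -2, 3/2, 5, 3/2]
R4 ← R4 − R1: [0, 3, 1, -1, -2, 0]
R3 ← R3 − (1/4)·R2: [0, 0, -3/2, 2, 4, 1/2]
R4 ← R4 − (3/4)·R2: [0, 0, 5/2, 1/2, -5, -3]
R4 ← R4 + (5/3)·R3: [0, 0, 0, 23/6, 5/3, -13/6]
Echelon form has 4 nonzero rows, so rank(T) = 4.

4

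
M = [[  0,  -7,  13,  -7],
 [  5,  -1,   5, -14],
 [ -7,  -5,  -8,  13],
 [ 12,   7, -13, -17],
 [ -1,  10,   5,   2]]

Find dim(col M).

Row reduce to echelon form.
Swap R1 ↔ R2
R3 ← R3 + (7/5)·R1: [0, -32/5, -1, -33/5]
R4 ← R4 − (12/5)·R1: [0, 47/5, -25, 83/5]
R5 ← R5 + (1/5)·R1: [0, 49/5, 6, -4/5]
R3 ← R3 − (32/35)·R2: [0, 0, -451/35, -1/5]
R4 ← R4 + (47/35)·R2: [0, 0, -264/35, 36/5]
R5 ← R5 + (7/5)·R2: [0, 0, 121/5, -53/5]
R4 ← R4 − (24/41)·R3: [0, 0, 0, 300/41]
R5 ← R5 + (77/41)·R3: [0, 0, 0, -450/41]
R5 ← R5 + (3/2)·R4: [0, 0, 0, 0]
Echelon form has 4 nonzero rows, so rank(M) = 4.
The column space has dimension equal to the rank: 4.

4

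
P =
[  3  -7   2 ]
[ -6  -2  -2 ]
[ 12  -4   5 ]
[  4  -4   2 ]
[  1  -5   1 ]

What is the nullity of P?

Row reduce to echelon form.
R2 ← R2 + (2)·R1: [0, -16, 2]
R3 ← R3 − (4)·R1: [0, 24, -3]
R4 ← R4 − (4/3)·R1: [0, 16/3, -2/3]
R5 ← R5 − (1/3)·R1: [0, -8/3, 1/3]
R3 ← R3 + (3/2)·R2: [0, 0, 0]
R4 ← R4 + (1/3)·R2: [0, 0, 0]
R5 ← R5 − (1/6)·R2: [0, 0, 0]
2 nonzero rows, so rank(P) = 2.
P has 3 columns; by rank–nullity, nullity = 3 − 2 = 1.

1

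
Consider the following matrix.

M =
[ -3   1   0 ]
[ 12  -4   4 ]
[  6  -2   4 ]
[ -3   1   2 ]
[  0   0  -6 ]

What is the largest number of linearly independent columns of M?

2

Row reduce to echelon form.
R2 ← R2 + (4)·R1: [0, 0, 4]
R3 ← R3 + (2)·R1: [0, 0, 4]
R4 ← R4 − R1: [0, 0, 2]
R3 ← R3 − R2: [0, 0, 0]
R4 ← R4 − (1/2)·R2: [0, 0, 0]
R5 ← R5 + (3/2)·R2: [0, 0, 0]
Echelon form has 2 nonzero rows, so rank(M) = 2.
The rank gives the maximum number of linearly independent columns: 2.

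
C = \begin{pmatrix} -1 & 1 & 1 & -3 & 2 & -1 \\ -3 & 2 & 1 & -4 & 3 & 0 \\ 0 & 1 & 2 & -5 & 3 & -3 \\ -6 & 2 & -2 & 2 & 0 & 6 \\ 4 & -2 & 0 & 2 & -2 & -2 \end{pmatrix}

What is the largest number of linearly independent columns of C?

Row reduce to echelon form.
R2 ← R2 − (3)·R1: [0, -1, -2, 5, -3, 3]
R4 ← R4 − (6)·R1: [0, -4, -8, 20, -12, 12]
R5 ← R5 + (4)·R1: [0, 2, 4, -10, 6, -6]
R3 ← R3 + R2: [0, 0, 0, 0, 0, 0]
R4 ← R4 − (4)·R2: [0, 0, 0, 0, 0, 0]
R5 ← R5 + (2)·R2: [0, 0, 0, 0, 0, 0]
Echelon form has 2 nonzero rows, so rank(C) = 2.
The rank gives the maximum number of linearly independent columns: 2.

2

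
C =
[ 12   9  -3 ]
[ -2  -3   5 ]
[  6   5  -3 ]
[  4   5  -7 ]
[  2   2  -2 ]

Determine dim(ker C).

1

Row reduce to echelon form.
R2 ← R2 + (1/6)·R1: [0, -3/2, 9/2]
R3 ← R3 − (1/2)·R1: [0, 1/2, -3/2]
R4 ← R4 − (1/3)·R1: [0, 2, -6]
R5 ← R5 − (1/6)·R1: [0, 1/2, -3/2]
R3 ← R3 + (1/3)·R2: [0, 0, 0]
R4 ← R4 + (4/3)·R2: [0, 0, 0]
R5 ← R5 + (1/3)·R2: [0, 0, 0]
2 nonzero rows, so rank(C) = 2.
C has 3 columns; by rank–nullity, nullity = 3 − 2 = 1.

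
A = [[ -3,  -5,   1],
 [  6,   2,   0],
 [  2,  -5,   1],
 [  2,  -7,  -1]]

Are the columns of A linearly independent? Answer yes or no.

yes

Row reduce A to echelon form.
R2 ← R2 + (2)·R1: [0, -8, 2]
R3 ← R3 + (2/3)·R1: [0, -25/3, 5/3]
R4 ← R4 + (2/3)·R1: [0, -31/3, -1/3]
R3 ← R3 − (25/24)·R2: [0, 0, -5/12]
R4 ← R4 − (31/24)·R2: [0, 0, -35/12]
R4 ← R4 − (7)·R3: [0, 0, 0]
3 pivots among 3 columns.
Every column is a pivot column, so the columns are linearly independent.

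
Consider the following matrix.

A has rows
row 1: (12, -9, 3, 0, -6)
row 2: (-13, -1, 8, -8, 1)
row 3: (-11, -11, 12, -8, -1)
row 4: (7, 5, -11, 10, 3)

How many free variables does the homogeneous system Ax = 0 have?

2

Row reduce to echelon form.
R2 ← R2 + (13/12)·R1: [0, -43/4, 45/4, -8, -11/2]
R3 ← R3 + (11/12)·R1: [0, -77/4, 59/4, -8, -13/2]
R4 ← R4 − (7/12)·R1: [0, 41/4, -51/4, 10, 13/2]
R3 ← R3 − (77/43)·R2: [0, 0, -232/43, 272/43, 144/43]
R4 ← R4 + (41/43)·R2: [0, 0, -87/43, 102/43, 54/43]
R4 ← R4 − (3/8)·R3: [0, 0, 0, 0, 0]
3 nonzero rows, so rank(A) = 3.
A has 5 columns; by rank–nullity, nullity = 5 − 3 = 2.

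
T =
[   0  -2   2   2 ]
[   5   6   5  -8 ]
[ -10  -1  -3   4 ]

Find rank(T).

3

Row reduce to echelon form.
Swap R1 ↔ R2
R3 ← R3 + (2)·R1: [0, 11, 7, -12]
R3 ← R3 + (11/2)·R2: [0, 0, 18, -1]
Echelon form has 3 nonzero rows, so rank(T) = 3.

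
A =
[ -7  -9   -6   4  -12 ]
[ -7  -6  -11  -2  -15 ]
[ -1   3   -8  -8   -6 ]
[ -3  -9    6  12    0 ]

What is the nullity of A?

3

Row reduce to echelon form.
R2 ← R2 − R1: [0, 3, -5, -6, -3]
R3 ← R3 − (1/7)·R1: [0, 30/7, -50/7, -60/7, -30/7]
R4 ← R4 − (3/7)·R1: [0, -36/7, 60/7, 72/7, 36/7]
R3 ← R3 − (10/7)·R2: [0, 0, 0, 0, 0]
R4 ← R4 + (12/7)·R2: [0, 0, 0, 0, 0]
2 nonzero rows, so rank(A) = 2.
A has 5 columns; by rank–nullity, nullity = 5 − 2 = 3.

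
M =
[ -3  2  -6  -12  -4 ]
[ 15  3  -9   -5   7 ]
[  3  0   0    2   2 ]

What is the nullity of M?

3

Row reduce to echelon form.
R2 ← R2 + (5)·R1: [0, 13, -39, -65, -13]
R3 ← R3 + R1: [0, 2, -6, -10, -2]
R3 ← R3 − (2/13)·R2: [0, 0, 0, 0, 0]
2 nonzero rows, so rank(M) = 2.
M has 5 columns; by rank–nullity, nullity = 5 − 2 = 3.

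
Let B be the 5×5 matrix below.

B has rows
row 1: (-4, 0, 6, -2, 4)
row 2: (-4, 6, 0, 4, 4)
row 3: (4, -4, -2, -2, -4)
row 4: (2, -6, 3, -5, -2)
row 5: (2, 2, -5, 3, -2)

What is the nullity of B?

3

Row reduce to echelon form.
R2 ← R2 − R1: [0, 6, -6, 6, 0]
R3 ← R3 + R1: [0, -4, 4, -4, 0]
R4 ← R4 + (1/2)·R1: [0, -6, 6, -6, 0]
R5 ← R5 + (1/2)·R1: [0, 2, -2, 2, 0]
R3 ← R3 + (2/3)·R2: [0, 0, 0, 0, 0]
R4 ← R4 + R2: [0, 0, 0, 0, 0]
R5 ← R5 − (1/3)·R2: [0, 0, 0, 0, 0]
2 nonzero rows, so rank(B) = 2.
B has 5 columns; by rank–nullity, nullity = 5 − 2 = 3.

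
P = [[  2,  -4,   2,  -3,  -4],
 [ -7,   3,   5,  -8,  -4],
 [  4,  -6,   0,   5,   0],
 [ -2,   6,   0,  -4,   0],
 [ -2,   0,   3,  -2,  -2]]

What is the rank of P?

4

Row reduce to echelon form.
R2 ← R2 + (7/2)·R1: [0, -11, 12, -37/2, -18]
R3 ← R3 − (2)·R1: [0, 2, -4, 11, 8]
R4 ← R4 + R1: [0, 2, 2, -7, -4]
R5 ← R5 + R1: [0, -4, 5, -5, -6]
R3 ← R3 + (2/11)·R2: [0, 0, -20/11, 84/11, 52/11]
R4 ← R4 + (2/11)·R2: [0, 0, 46/11, -114/11, -80/11]
R5 ← R5 − (4/11)·R2: [0, 0, 7/11, 19/11, 6/11]
R4 ← R4 + (23/10)·R3: [0, 0, 0, 36/5, 18/5]
R5 ← R5 + (7/20)·R3: [0, 0, 0, 22/5, 11/5]
R5 ← R5 − (11/18)·R4: [0, 0, 0, 0, 0]
Echelon form has 4 nonzero rows, so rank(P) = 4.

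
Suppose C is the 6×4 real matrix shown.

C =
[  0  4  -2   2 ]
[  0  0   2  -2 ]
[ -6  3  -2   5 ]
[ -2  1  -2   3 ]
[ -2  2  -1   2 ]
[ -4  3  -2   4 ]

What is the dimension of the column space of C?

Row reduce to echelon form.
Swap R1 ↔ R3
R4 ← R4 − (1/3)·R1: [0, 0, -4/3, 4/3]
R5 ← R5 − (1/3)·R1: [0, 1, -1/3, 1/3]
R6 ← R6 − (2/3)·R1: [0, 1, -2/3, 2/3]
Swap R2 ↔ R3
R5 ← R5 − (1/4)·R2: [0, 0, 1/6, -1/6]
R6 ← R6 − (1/4)·R2: [0, 0, -1/6, 1/6]
R4 ← R4 + (2/3)·R3: [0, 0, 0, 0]
R5 ← R5 − (1/12)·R3: [0, 0, 0, 0]
R6 ← R6 + (1/12)·R3: [0, 0, 0, 0]
Echelon form has 3 nonzero rows, so rank(C) = 3.
The column space has dimension equal to the rank: 3.

3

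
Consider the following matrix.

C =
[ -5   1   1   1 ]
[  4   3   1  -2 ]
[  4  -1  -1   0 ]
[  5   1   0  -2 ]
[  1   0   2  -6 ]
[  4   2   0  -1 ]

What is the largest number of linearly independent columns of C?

Row reduce to echelon form.
R2 ← R2 + (4/5)·R1: [0, 19/5, 9/5, -6/5]
R3 ← R3 + (4/5)·R1: [0, -1/5, -1/5, 4/5]
R4 ← R4 + R1: [0, 2, 1, -1]
R5 ← R5 + (1/5)·R1: [0, 1/5, 11/5, -29/5]
R6 ← R6 + (4/5)·R1: [0, 14/5, 4/5, -1/5]
R3 ← R3 + (1/19)·R2: [0, 0, -2/19, 14/19]
R4 ← R4 − (10/19)·R2: [0, 0, 1/19, -7/19]
R5 ← R5 − (1/19)·R2: [0, 0, 40/19, -109/19]
R6 ← R6 − (14/19)·R2: [0, 0, -10/19, 13/19]
R4 ← R4 + (1/2)·R3: [0, 0, 0, 0]
R5 ← R5 + (20)·R3: [0, 0, 0, 9]
R6 ← R6 − (5)·R3: [0, 0, 0, -3]
Swap R4 ↔ R5
R6 ← R6 + (1/3)·R4: [0, 0, 0, 0]
Echelon form has 4 nonzero rows, so rank(C) = 4.
The rank gives the maximum number of linearly independent columns: 4.

4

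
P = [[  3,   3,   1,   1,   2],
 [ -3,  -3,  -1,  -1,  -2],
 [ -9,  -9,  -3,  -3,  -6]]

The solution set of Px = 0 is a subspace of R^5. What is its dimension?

Row reduce to echelon form.
R2 ← R2 + R1: [0, 0, 0, 0, 0]
R3 ← R3 + (3)·R1: [0, 0, 0, 0, 0]
1 nonzero row, so rank(P) = 1.
P has 5 columns; by rank–nullity, nullity = 5 − 1 = 4.

4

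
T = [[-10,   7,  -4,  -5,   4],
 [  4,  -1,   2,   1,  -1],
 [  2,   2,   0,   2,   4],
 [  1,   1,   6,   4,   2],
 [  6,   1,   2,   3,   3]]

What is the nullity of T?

1

Row reduce to echelon form.
R2 ← R2 + (2/5)·R1: [0, 9/5, 2/5, -1, 3/5]
R3 ← R3 + (1/5)·R1: [0, 17/5, -4/5, 1, 24/5]
R4 ← R4 + (1/10)·R1: [0, 17/10, 28/5, 7/2, 12/5]
R5 ← R5 + (3/5)·R1: [0, 26/5, -2/5, 0, 27/5]
R3 ← R3 − (17/9)·R2: [0, 0, -14/9, 26/9, 11/3]
R4 ← R4 − (17/18)·R2: [0, 0, 47/9, 40/9, 11/6]
R5 ← R5 − (26/9)·R2: [0, 0, -14/9, 26/9, 11/3]
R4 ← R4 + (47/14)·R3: [0, 0, 0, 99/7, 99/7]
R5 ← R5 − R3: [0, 0, 0, 0, 0]
4 nonzero rows, so rank(T) = 4.
T has 5 columns; by rank–nullity, nullity = 5 − 4 = 1.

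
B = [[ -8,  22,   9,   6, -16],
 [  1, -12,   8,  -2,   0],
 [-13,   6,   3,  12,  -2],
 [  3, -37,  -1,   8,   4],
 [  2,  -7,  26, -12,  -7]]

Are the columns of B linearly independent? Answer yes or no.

Row reduce B to echelon form.
R2 ← R2 + (1/8)·R1: [0, -37/4, 73/8, -5/4, -2]
R3 ← R3 − (13/8)·R1: [0, -119/4, -93/8, 9/4, 24]
R4 ← R4 + (3/8)·R1: [0, -115/4, 19/8, 41/4, -2]
R5 ← R5 + (1/4)·R1: [0, -3/2, 113/4, -21/2, -11]
R3 ← R3 − (119/37)·R2: [0, 0, -1516/37, 232/37, 1126/37]
R4 ← R4 − (115/37)·R2: [0, 0, -1923/74, 523/37, 156/37]
R5 ← R5 − (6/37)·R2: [0, 0, 1981/74, -381/37, -395/37]
R4 ← R4 − (1923/3032)·R3: [0, 0, 0, 3850/379, -22869/1516]
R5 ← R5 + (1981/3032)·R3: [0, 0, 0, -2350/379, 13959/1516]
R5 ← R5 + (47/77)·R4: [0, 0, 0, 0, 0]
4 pivots among 5 columns.
Only 4 < 5 pivot columns, so the columns are linearly dependent.

no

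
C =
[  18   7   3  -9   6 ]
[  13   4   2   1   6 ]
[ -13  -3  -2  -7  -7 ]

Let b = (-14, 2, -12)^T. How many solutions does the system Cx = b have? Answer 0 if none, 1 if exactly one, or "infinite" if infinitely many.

infinite

Row reduce the augmented matrix [C | b].
R2 ← R2 − (13/18)·R1: [0, -19/18, -1/6, 15/2, 5/3, 109/9]
R3 ← R3 + (13/18)·R1: [0, 37/18, 1/6, -27/2, -8/3, -199/9]
R3 ← R3 + (37/19)·R2: [0, 0, -3/19, 21/19, 11/19, 28/19]
The echelon form has 3 nonzero rows, and every pivot lies in the first 5 columns, so rank(C) = rank([C|b]) = 3.
The system is consistent.
rank = 3 < 5 unknowns, so there are infinitely many solutions.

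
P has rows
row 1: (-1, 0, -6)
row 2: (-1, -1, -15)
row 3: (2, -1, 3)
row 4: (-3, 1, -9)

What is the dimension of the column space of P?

Row reduce to echelon form.
R2 ← R2 − R1: [0, -1, -9]
R3 ← R3 + (2)·R1: [0, -1, -9]
R4 ← R4 − (3)·R1: [0, 1, 9]
R3 ← R3 − R2: [0, 0, 0]
R4 ← R4 + R2: [0, 0, 0]
Echelon form has 2 nonzero rows, so rank(P) = 2.
The column space has dimension equal to the rank: 2.

2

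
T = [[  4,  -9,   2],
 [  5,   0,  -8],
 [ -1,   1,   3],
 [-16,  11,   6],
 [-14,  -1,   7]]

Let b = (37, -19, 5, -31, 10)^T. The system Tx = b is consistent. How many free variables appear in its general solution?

Row reduce the augmented matrix [T | b].
R2 ← R2 − (5/4)·R1: [0, 45/4, -21/2, -261/4]
R3 ← R3 + (1/4)·R1: [0, -5/4, 7/2, 57/4]
R4 ← R4 + (4)·R1: [0, -25, 14, 117]
R5 ← R5 + (7/2)·R1: [0, -65/2, 14, 279/2]
R3 ← R3 + (1/9)·R2: [0, 0, 7/3, 7]
R4 ← R4 + (20/9)·R2: [0, 0, -28/3, -28]
R5 ← R5 + (26/9)·R2: [0, 0, -49/3, -49]
R4 ← R4 + (4)·R3: [0, 0, 0, 0]
R5 ← R5 + (7)·R3: [0, 0, 0, 0]
The echelon form has 3 nonzero rows, and every pivot lies in the first 3 columns, so rank(T) = rank([T|b]) = 3.
The system is consistent.
Free variables = (unknowns) − (rank) = 3 − 3 = 0.

0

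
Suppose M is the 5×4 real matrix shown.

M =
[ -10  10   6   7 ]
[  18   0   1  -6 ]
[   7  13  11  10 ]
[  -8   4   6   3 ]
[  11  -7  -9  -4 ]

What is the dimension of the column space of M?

4

Row reduce to echelon form.
R2 ← R2 + (9/5)·R1: [0, 18, 59/5, 33/5]
R3 ← R3 + (7/10)·R1: [0, 20, 76/5, 149/10]
R4 ← R4 − (4/5)·R1: [0, -4, 6/5, -13/5]
R5 ← R5 + (11/10)·R1: [0, 4, -12/5, 37/10]
R3 ← R3 − (10/9)·R2: [0, 0, 94/45, 227/30]
R4 ← R4 + (2/9)·R2: [0, 0, 172/45, -17/15]
R5 ← R5 − (2/9)·R2: [0, 0, -226/45, 67/30]
R4 ← R4 − (86/47)·R3: [0, 0, 0, -704/47]
R5 ← R5 + (113/47)·R3: [0, 0, 0, 960/47]
R5 ← R5 + (15/11)·R4: [0, 0, 0, 0]
Echelon form has 4 nonzero rows, so rank(M) = 4.
The column space has dimension equal to the rank: 4.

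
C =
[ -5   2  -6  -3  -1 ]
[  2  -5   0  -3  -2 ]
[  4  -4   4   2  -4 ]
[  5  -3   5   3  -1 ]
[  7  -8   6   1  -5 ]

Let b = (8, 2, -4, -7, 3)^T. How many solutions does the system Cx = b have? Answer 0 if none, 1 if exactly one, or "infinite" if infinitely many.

Row reduce the augmented matrix [C | b].
R2 ← R2 + (2/5)·R1: [0, -21/5, -12/5, -21/5, -12/5, 26/5]
R3 ← R3 + (4/5)·R1: [0, -12/5, -4/5, -2/5, -24/5, 12/5]
R4 ← R4 + R1: [0, -1, -1, 0, -2, 1]
R5 ← R5 + (7/5)·R1: [0, -26/5, -12/5, -16/5, -32/5, 71/5]
R3 ← R3 − (4/7)·R2: [0, 0, 4/7, 2, -24/7, -4/7]
R4 ← R4 − (5/21)·R2: [0, 0, -3/7, 1, -10/7, -5/21]
R5 ← R5 − (26/21)·R2: [0, 0, 4/7, 2, -24/7, 163/21]
R4 ← R4 + (3/4)·R3: [0, 0, 0, 5/2, -4, -2/3]
R5 ← R5 − R3: [0, 0, 0, 0, 0, 25/3]
The echelon form has 5 nonzero rows; the last pivot sits in the augmented column, so rank(C) = 4 but rank([C|b]) = 5.
Since the ranks differ, the system is inconsistent.
It has no solutions.

0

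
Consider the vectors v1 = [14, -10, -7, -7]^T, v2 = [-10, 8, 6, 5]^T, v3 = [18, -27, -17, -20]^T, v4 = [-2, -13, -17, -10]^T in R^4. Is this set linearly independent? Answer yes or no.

yes

Form the matrix with these vectors as rows and row reduce.
R2 ← R2 + (5/7)·R1: [0, 6/7, 1, 0]
R3 ← R3 − (9/7)·R1: [0, -99/7, -8, -11]
R4 ← R4 + (1/7)·R1: [0, -101/7, -18, -11]
R3 ← R3 + (33/2)·R2: [0, 0, 17/2, -11]
R4 ← R4 + (101/6)·R2: [0, 0, -7/6, -11]
R4 ← R4 + (7/51)·R3: [0, 0, 0, -638/51]
4 nonzero rows, so the 4 vectors span a space of dimension 4.
Since 4 = 4, the vectors are linearly independent.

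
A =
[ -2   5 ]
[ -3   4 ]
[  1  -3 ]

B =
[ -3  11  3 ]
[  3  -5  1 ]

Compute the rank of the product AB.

First compute AB:
[[ 21, -47,  -1],
 [ 21, -53,  -5],
 [-12,  26,   0]]
Now row reduce the product.
R2 ← R2 − R1: [0, -6, -4]
R3 ← R3 + (4/7)·R1: [0, -6/7, -4/7]
R3 ← R3 − (1/7)·R2: [0, 0, 0]
2 nonzero rows, so rank(AB) = 2.

2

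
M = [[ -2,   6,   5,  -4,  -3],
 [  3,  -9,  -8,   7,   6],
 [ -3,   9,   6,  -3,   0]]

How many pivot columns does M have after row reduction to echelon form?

2

Row reduce to echelon form.
R2 ← R2 + (3/2)·R1: [0, 0, -1/2, 1, 3/2]
R3 ← R3 − (3/2)·R1: [0, 0, -3/2, 3, 9/2]
R3 ← R3 − (3)·R2: [0, 0, 0, 0, 0]
Echelon form has 2 nonzero rows, so rank(M) = 2.
Each nonzero row contributes one pivot column: 2 pivot columns.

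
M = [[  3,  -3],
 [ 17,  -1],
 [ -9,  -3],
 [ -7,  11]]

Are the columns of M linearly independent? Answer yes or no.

Row reduce M to echelon form.
R2 ← R2 − (17/3)·R1: [0, 16]
R3 ← R3 + (3)·R1: [0, -12]
R4 ← R4 + (7/3)·R1: [0, 4]
R3 ← R3 + (3/4)·R2: [0, 0]
R4 ← R4 − (1/4)·R2: [0, 0]
2 pivots among 2 columns.
Every column is a pivot column, so the columns are linearly independent.

yes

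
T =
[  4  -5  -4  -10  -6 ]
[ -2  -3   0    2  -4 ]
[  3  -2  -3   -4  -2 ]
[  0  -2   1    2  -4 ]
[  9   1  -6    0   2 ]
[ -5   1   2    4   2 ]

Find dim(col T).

4

Row reduce to echelon form.
R2 ← R2 + (1/2)·R1: [0, -11/2, -2, -3, -7]
R3 ← R3 − (3/4)·R1: [0, 7/4, 0, 7/2, 5/2]
R5 ← R5 − (9/4)·R1: [0, 49/4, 3, 45/2, 31/2]
R6 ← R6 + (5/4)·R1: [0, -21/4, -3, -17/2, -11/2]
R3 ← R3 + (7/22)·R2: [0, 0, -7/11, 28/11, 3/11]
R4 ← R4 − (4/11)·R2: [0, 0, 19/11, 34/11, -16/11]
R5 ← R5 + (49/22)·R2: [0, 0, -16/11, 174/11, -1/11]
R6 ← R6 − (21/22)·R2: [0, 0, -12/11, -62/11, 13/11]
R4 ← R4 + (19/7)·R3: [0, 0, 0, 10, -5/7]
R5 ← R5 − (16/7)·R3: [0, 0, 0, 10, -5/7]
R6 ← R6 − (12/7)·R3: [0, 0, 0, -10, 5/7]
R5 ← R5 − R4: [0, 0, 0, 0, 0]
R6 ← R6 + R4: [0, 0, 0, 0, 0]
Echelon form has 4 nonzero rows, so rank(T) = 4.
The column space has dimension equal to the rank: 4.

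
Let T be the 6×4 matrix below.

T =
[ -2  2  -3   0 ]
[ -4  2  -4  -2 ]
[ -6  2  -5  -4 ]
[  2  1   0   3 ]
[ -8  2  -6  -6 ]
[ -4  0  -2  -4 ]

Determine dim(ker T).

2

Row reduce to echelon form.
R2 ← R2 − (2)·R1: [0, -2, 2, -2]
R3 ← R3 − (3)·R1: [0, -4, 4, -4]
R4 ← R4 + R1: [0, 3, -3, 3]
R5 ← R5 − (4)·R1: [0, -6, 6, -6]
R6 ← R6 − (2)·R1: [0, -4, 4, -4]
R3 ← R3 − (2)·R2: [0, 0, 0, 0]
R4 ← R4 + (3/2)·R2: [0, 0, 0, 0]
R5 ← R5 − (3)·R2: [0, 0, 0, 0]
R6 ← R6 − (2)·R2: [0, 0, 0, 0]
2 nonzero rows, so rank(T) = 2.
T has 4 columns; by rank–nullity, nullity = 4 − 2 = 2.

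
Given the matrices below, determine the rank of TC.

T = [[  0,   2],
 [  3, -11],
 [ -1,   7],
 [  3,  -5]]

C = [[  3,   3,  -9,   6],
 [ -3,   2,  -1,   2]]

First compute TC:
[[ -6,   4,  -2,   4],
 [ 42, -13, -16,  -4],
 [-24,  11,   2,   8],
 [ 24,  -1, -22,   8]]
Now row reduce the product.
R2 ← R2 + (7)·R1: [0, 15, -30, 24]
R3 ← R3 − (4)·R1: [0, -5, 10, -8]
R4 ← R4 + (4)·R1: [0, 15, -30, 24]
R3 ← R3 + (1/3)·R2: [0, 0, 0, 0]
R4 ← R4 − R2: [0, 0, 0, 0]
2 nonzero rows, so rank(TC) = 2.

2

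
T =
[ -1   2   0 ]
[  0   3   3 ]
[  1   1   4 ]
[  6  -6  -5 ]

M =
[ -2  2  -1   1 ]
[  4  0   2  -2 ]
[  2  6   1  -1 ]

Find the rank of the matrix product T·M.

2

First compute TM:
[[ 10,  -2,   5,  -5],
 [ 18,  18,   9,  -9],
 [ 10,  26,   5,  -5],
 [-46, -18, -23,  23]]
Now row reduce the product.
R2 ← R2 − (9/5)·R1: [0, 108/5, 0, 0]
R3 ← R3 − R1: [0, 28, 0, 0]
R4 ← R4 + (23/5)·R1: [0, -136/5, 0, 0]
R3 ← R3 − (35/27)·R2: [0, 0, 0, 0]
R4 ← R4 + (34/27)·R2: [0, 0, 0, 0]
2 nonzero rows, so rank(TM) = 2.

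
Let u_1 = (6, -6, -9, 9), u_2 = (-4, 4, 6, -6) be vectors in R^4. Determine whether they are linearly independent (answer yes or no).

Form the matrix with these vectors as rows and row reduce.
R2 ← R2 + (2/3)·R1: [0, 0, 0, 0]
1 nonzero row, so the 2 vectors span a space of dimension 1.
Since 1 < 2, the vectors are linearly dependent.

no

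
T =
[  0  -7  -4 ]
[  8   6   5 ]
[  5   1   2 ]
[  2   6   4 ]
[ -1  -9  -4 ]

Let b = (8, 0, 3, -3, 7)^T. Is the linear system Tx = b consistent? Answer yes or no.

no

Row reduce the augmented matrix [T | b].
Swap R1 ↔ R2
R3 ← R3 − (5/8)·R1: [0, -11/4, -9/8, 3]
R4 ← R4 − (1/4)·R1: [0, 9/2, 11/4, -3]
R5 ← R5 + (1/8)·R1: [0, -33/4, -27/8, 7]
R3 ← R3 − (11/28)·R2: [0, 0, 25/56, -1/7]
R4 ← R4 + (9/14)·R2: [0, 0, 5/28, 15/7]
R5 ← R5 − (33/28)·R2: [0, 0, 75/56, -17/7]
R4 ← R4 − (2/5)·R3: [0, 0, 0, 11/5]
R5 ← R5 − (3)·R3: [0, 0, 0, -2]
R5 ← R5 + (10/11)·R4: [0, 0, 0, 0]
The echelon form has 4 nonzero rows; the last pivot sits in the augmented column, so rank(T) = 3 but rank([T|b]) = 4.
Since the ranks differ, the system is inconsistent.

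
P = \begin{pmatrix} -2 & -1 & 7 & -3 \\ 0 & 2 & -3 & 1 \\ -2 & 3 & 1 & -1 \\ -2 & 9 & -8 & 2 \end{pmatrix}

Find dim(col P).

2

Row reduce to echelon form.
R3 ← R3 − R1: [0, 4, -6, 2]
R4 ← R4 − R1: [0, 10, -15, 5]
R3 ← R3 − (2)·R2: [0, 0, 0, 0]
R4 ← R4 − (5)·R2: [0, 0, 0, 0]
Echelon form has 2 nonzero rows, so rank(P) = 2.
The column space has dimension equal to the rank: 2.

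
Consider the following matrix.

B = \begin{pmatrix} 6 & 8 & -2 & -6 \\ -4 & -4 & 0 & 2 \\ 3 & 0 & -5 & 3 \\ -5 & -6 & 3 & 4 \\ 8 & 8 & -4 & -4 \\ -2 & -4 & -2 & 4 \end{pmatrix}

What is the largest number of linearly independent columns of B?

3

Row reduce to echelon form.
R2 ← R2 + (2/3)·R1: [0, 4/3, -4/3, -2]
R3 ← R3 − (1/2)·R1: [0, -4, -4, 6]
R4 ← R4 + (5/6)·R1: [0, 2/3, 4/3, -1]
R5 ← R5 − (4/3)·R1: [0, -8/3, -4/3, 4]
R6 ← R6 + (1/3)·R1: [0, -4/3, -8/3, 2]
R3 ← R3 + (3)·R2: [0, 0, -8, 0]
R4 ← R4 − (1/2)·R2: [0, 0, 2, 0]
R5 ← R5 + (2)·R2: [0, 0, -4, 0]
R6 ← R6 + R2: [0, 0, -4, 0]
R4 ← R4 + (1/4)·R3: [0, 0, 0, 0]
R5 ← R5 − (1/2)·R3: [0, 0, 0, 0]
R6 ← R6 − (1/2)·R3: [0, 0, 0, 0]
Echelon form has 3 nonzero rows, so rank(B) = 3.
The rank gives the maximum number of linearly independent columns: 3.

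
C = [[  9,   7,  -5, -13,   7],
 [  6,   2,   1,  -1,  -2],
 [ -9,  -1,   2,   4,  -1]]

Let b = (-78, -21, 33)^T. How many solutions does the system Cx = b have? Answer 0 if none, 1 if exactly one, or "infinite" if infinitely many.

infinite

Row reduce the augmented matrix [C | b].
R2 ← R2 − (2/3)·R1: [0, -8/3, 13/3, 23/3, -20/3, 31]
R3 ← R3 + R1: [0, 6, -3, -9, 6, -45]
R3 ← R3 + (9/4)·R2: [0, 0, 27/4, 33/4, -9, 99/4]
The echelon form has 3 nonzero rows, and every pivot lies in the first 5 columns, so rank(C) = rank([C|b]) = 3.
The system is consistent.
rank = 3 < 5 unknowns, so there are infinitely many solutions.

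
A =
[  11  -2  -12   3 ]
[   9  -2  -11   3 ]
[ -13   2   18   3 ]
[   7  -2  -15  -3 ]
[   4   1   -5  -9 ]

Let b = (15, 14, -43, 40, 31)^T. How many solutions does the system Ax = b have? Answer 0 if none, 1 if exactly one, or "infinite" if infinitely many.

Row reduce the augmented matrix [A | b].
R2 ← R2 − (9/11)·R1: [0, -4/11, -13/11, 6/11, 19/11]
R3 ← R3 + (13/11)·R1: [0, -4/11, 42/11, 72/11, -278/11]
R4 ← R4 − (7/11)·R1: [0, -8/11, -81/11, -54/11, 335/11]
R5 ← R5 − (4/11)·R1: [0, 19/11, -7/11, -111/11, 281/11]
R3 ← R3 − R2: [0, 0, 5, 6, -27]
R4 ← R4 − (2)·R2: [0, 0, -5, -6, 27]
R5 ← R5 + (19/4)·R2: [0, 0, -25/4, -15/2, 135/4]
R4 ← R4 + R3: [0, 0, 0, 0, 0]
R5 ← R5 + (5/4)·R3: [0, 0, 0, 0, 0]
The echelon form has 3 nonzero rows, and every pivot lies in the first 4 columns, so rank(A) = rank([A|b]) = 3.
The system is consistent.
rank = 3 < 4 unknowns, so there are infinitely many solutions.

infinite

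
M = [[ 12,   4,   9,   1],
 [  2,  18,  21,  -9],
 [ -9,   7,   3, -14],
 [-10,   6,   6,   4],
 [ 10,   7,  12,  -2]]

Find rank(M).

Row reduce to echelon form.
R2 ← R2 − (1/6)·R1: [0, 52/3, 39/2, -55/6]
R3 ← R3 + (3/4)·R1: [0, 10, 39/4, -53/4]
R4 ← R4 + (5/6)·R1: [0, 28/3, 27/2, 29/6]
R5 ← R5 − (5/6)·R1: [0, 11/3, 9/2, -17/6]
R3 ← R3 − (15/26)·R2: [0, 0, -3/2, -207/26]
R4 ← R4 − (7/13)·R2: [0, 0, 3, 127/13]
R5 ← R5 − (11/52)·R2: [0, 0, 3/8, -93/104]
R4 ← R4 + (2)·R3: [0, 0, 0, -80/13]
R5 ← R5 + (1/4)·R3: [0, 0, 0, -75/26]
R5 ← R5 − (15/32)·R4: [0, 0, 0, 0]
Echelon form has 4 nonzero rows, so rank(M) = 4.

4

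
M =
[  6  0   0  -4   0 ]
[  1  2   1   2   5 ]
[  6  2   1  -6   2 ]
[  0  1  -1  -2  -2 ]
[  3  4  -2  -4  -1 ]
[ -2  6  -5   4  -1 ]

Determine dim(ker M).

Row reduce to echelon form.
R2 ← R2 − (1/6)·R1: [0, 2, 1, 8/3, 5]
R3 ← R3 − R1: [0, 2, 1, -2, 2]
R5 ← R5 − (1/2)·R1: [0, 4, -2, -2, -1]
R6 ← R6 + (1/3)·R1: [0, 6, -5, 8/3, -1]
R3 ← R3 − R2: [0, 0, 0, -14/3, -3]
R4 ← R4 − (1/2)·R2: [0, 0, -3/2, -10/3, -9/2]
R5 ← R5 − (2)·R2: [0, 0, -4, -22/3, -11]
R6 ← R6 − (3)·R2: [0, 0, -8, -16/3, -16]
Swap R3 ↔ R4
R5 ← R5 − (8/3)·R3: [0, 0, 0, 14/9, 1]
R6 ← R6 − (16/3)·R3: [0, 0, 0, 112/9, 8]
R5 ← R5 + (1/3)·R4: [0, 0, 0, 0, 0]
R6 ← R6 + (8/3)·R4: [0, 0, 0, 0, 0]
4 nonzero rows, so rank(M) = 4.
M has 5 columns; by rank–nullity, nullity = 5 − 4 = 1.

1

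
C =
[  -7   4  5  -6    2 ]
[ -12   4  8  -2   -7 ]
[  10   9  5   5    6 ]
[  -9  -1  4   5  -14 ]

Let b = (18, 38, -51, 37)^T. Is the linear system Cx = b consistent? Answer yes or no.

yes

Row reduce the augmented matrix [C | b].
R2 ← R2 − (12/7)·R1: [0, -20/7, -4/7, 58/7, -73/7, 50/7]
R3 ← R3 + (10/7)·R1: [0, 103/7, 85/7, -25/7, 62/7, -177/7]
R4 ← R4 − (9/7)·R1: [0, -43/7, -17/7, 89/7, -116/7, 97/7]
R3 ← R3 + (103/20)·R2: [0, 0, 46/5, 391/10, -897/20, 23/2]
R4 ← R4 − (43/20)·R2: [0, 0, -6/5, -51/10, 117/20, -3/2]
R4 ← R4 + (3/23)·R3: [0, 0, 0, 0, 0, 0]
The echelon form has 3 nonzero rows, and every pivot lies in the first 5 columns, so rank(C) = rank([C|b]) = 3.
The system is consistent.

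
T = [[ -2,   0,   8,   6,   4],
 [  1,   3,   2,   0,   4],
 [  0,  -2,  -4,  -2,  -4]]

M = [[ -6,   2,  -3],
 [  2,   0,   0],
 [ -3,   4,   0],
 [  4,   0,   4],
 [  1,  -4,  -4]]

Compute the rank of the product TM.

2

First compute TM:
[[ 16,  12,  14],
 [ -2,  -6, -19],
 [ -4,   0,   8]]
Now row reduce the product.
R2 ← R2 + (1/8)·R1: [0, -9/2, -69/4]
R3 ← R3 + (1/4)·R1: [0, 3, 23/2]
R3 ← R3 + (2/3)·R2: [0, 0, 0]
2 nonzero rows, so rank(TM) = 2.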